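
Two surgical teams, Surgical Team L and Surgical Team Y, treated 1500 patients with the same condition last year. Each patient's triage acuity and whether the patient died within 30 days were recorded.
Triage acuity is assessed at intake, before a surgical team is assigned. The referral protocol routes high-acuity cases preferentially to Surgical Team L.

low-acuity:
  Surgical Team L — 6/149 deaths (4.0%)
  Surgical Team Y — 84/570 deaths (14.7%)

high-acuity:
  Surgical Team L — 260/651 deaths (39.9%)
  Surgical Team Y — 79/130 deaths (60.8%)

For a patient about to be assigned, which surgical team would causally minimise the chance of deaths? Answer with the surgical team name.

Surgical Team L

Triage acuity differs across surgical teams for reasons unrelated to any effect of the surgical team itself, and it separately predicts the outcome — a classic confounder. We must compare within triage acuity levels.
Within each level — low-acuity: 4.0% vs 14.7%; high-acuity: 39.9% vs 60.8% — Surgical Team L is lower every time.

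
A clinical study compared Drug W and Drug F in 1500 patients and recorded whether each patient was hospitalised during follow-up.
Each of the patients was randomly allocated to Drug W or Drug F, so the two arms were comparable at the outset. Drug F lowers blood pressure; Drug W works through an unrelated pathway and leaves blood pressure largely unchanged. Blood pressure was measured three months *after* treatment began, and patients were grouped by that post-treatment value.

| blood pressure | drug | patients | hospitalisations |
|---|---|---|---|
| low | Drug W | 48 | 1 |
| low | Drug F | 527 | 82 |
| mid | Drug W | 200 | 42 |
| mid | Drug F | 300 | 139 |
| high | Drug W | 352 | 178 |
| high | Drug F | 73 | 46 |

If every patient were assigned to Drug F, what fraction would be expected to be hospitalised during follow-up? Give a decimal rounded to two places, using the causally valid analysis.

0.30

Blood pressure is downstream of the drug. One should not condition on a consequence of treatment, so the overall rates are the right comparison.
So P(outcome | do(Drug F)) is just the pooled rate for Drug F: 267/900 = 0.297.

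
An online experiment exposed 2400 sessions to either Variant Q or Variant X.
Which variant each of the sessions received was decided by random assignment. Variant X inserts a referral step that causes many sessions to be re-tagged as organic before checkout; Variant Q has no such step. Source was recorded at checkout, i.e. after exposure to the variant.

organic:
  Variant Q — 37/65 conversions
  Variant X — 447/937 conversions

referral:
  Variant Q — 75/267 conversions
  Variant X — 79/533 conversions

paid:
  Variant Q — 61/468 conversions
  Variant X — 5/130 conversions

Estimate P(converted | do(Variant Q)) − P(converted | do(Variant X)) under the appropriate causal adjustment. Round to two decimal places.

The distribution of traffic source is itself part of what the variant does — it is an intermediate outcome. Holding it fixed would remove that part of the effect; the total effect is the pooled difference.
The causal difference is the pooled difference: 0.216 − 0.332 = -0.116.

-0.12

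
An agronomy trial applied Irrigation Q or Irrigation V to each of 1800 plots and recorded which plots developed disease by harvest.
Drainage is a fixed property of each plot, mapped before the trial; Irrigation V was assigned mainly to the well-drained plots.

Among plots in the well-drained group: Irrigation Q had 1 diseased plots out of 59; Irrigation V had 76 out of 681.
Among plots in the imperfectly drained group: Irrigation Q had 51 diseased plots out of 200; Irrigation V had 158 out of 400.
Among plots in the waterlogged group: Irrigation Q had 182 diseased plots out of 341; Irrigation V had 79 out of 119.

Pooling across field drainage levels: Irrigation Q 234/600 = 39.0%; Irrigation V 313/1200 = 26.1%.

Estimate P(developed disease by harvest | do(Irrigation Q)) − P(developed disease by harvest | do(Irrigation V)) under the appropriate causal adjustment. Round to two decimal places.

The stratified and pooled comparisons disagree (Irrigation Q wins within each field drainage; Irrigation V wins overall), so the answer turns on the causal role of field drainage.
Field drainage satisfies the back-door criterion: it is not a descendant of the irrigation, and it blocks the spurious path from irrigation to outcome. Adjusting for it (i.e., using the within-field drainage rates) gives the causal effect.
Adjusting over the population distribution of field drainage: 0.411·(0.017−0.112) + 0.333·(0.255−0.395) + 0.256·(0.534−0.664) = -0.119.

-0.12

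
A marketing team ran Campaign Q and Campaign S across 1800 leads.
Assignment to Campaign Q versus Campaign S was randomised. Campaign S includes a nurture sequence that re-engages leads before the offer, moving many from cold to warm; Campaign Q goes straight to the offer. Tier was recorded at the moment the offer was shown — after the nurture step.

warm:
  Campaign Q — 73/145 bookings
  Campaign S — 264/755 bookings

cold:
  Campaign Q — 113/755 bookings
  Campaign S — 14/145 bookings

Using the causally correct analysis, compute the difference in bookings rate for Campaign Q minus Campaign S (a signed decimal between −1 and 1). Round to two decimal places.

Engagement tier is downstream of the campaign. One should not condition on a consequence of treatment, so the overall rates are the right comparison.
The causal difference is the pooled difference: 0.207 − 0.309 = -0.102.

-0.10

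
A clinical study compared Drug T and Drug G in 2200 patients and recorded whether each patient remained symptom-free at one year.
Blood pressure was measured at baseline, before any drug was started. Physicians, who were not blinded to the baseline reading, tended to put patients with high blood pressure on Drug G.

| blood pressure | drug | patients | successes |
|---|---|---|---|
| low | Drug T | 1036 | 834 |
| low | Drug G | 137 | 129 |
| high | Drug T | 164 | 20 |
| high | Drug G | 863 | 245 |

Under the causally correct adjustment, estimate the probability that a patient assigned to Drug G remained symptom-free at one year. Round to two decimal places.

Drug G is higher inside every blood pressure stratum but Drug T is higher in aggregate. Whether to stratify depends on how blood pressure relates to the drug.
Blood pressure differs across drugs for reasons unrelated to any effect of the drug itself, and it separately predicts the outcome — a classic confounder. We must compare within blood pressure levels.
Standardising Drug G to the population blood pressure mix: 0.533·129/137 + 0.467·245/863 = 0.635.

0.63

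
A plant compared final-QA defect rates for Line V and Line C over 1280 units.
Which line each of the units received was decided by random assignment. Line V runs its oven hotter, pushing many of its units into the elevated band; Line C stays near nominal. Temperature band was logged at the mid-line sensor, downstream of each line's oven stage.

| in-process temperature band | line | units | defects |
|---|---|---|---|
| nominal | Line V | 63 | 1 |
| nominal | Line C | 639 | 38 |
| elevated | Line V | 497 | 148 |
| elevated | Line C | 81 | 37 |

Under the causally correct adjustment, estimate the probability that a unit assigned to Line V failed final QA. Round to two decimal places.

Line V is lower inside every in-process temperature band stratum but Line C is lower in aggregate. Whether to stratify depends on how in-process temperature band relates to the line.
In-process temperature band is recorded after the line and is itself shifted by it — it sits on the causal path from line to outcome. Conditioning on a mediator would strip out part of the effect we want; the pooled comparison gives the total causal effect.
So P(outcome | do(Line V)) is just the pooled rate for Line V: 149/560 = 0.266.

0.27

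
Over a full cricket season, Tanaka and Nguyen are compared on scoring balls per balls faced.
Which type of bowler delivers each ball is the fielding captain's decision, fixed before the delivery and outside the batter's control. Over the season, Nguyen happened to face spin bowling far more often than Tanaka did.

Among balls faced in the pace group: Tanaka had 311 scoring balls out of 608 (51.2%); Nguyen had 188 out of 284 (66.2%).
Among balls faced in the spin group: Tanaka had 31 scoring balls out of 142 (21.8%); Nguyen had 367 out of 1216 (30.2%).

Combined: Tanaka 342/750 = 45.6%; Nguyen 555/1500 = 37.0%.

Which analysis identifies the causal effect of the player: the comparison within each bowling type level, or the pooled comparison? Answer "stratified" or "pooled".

The bowling type-specific comparison favours Nguyen throughout, but the pooled figures favour Tanaka. The question is whether to condition on bowling type.
Bowling type differs across players for reasons unrelated to any effect of the player itself, and it separately predicts the outcome — a classic confounder. We must compare within bowling type levels.
Within each level — pace: 51.2% vs 66.2%; spin: 21.8% vs 30.2% — Nguyen is higher every time.

stratified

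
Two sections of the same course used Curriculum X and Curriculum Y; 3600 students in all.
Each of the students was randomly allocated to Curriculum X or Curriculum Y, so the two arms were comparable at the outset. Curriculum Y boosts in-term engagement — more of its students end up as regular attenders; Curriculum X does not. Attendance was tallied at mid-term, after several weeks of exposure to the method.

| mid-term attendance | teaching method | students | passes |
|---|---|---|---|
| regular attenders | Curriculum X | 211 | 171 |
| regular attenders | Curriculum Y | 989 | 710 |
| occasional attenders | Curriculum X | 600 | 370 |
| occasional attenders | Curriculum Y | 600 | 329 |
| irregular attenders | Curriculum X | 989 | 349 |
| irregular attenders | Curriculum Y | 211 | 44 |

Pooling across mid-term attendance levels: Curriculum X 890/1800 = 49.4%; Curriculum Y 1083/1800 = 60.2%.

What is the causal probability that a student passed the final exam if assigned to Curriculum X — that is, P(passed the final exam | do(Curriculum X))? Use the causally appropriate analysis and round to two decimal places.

The mid-term attendance-specific comparison favours Curriculum X throughout, but the pooled figures favour Curriculum Y. The question is whether to condition on mid-term attendance.
Mid-term attendance here is a post-treatment variable shaped by the teaching method; conditioning on it would introduce bias rather than remove it. The overall comparison is the causal one.
So P(outcome | do(Curriculum X)) is just the pooled rate for Curriculum X: 890/1800 = 0.494.

0.49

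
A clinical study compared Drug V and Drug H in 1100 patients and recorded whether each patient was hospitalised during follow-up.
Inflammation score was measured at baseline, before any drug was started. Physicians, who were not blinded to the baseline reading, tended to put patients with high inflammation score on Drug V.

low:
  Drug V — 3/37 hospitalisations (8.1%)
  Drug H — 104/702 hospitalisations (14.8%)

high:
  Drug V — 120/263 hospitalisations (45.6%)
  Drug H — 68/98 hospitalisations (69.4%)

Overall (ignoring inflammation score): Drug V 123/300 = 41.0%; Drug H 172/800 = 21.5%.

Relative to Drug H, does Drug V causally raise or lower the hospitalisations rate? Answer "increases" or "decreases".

decreases

Drug V is lower inside every inflammation score stratum but Drug H is lower in aggregate. Whether to stratify depends on how inflammation score relates to the drug.
Inflammation score is set before the drug has any effect — it is not caused by the drug — and it independently drives the outcome. That makes it a confounder, so the causal comparison is within inflammation score levels.
Within each level — low: 8.1% vs 14.8%; high: 45.6% vs 69.4% — Drug V is lower every time.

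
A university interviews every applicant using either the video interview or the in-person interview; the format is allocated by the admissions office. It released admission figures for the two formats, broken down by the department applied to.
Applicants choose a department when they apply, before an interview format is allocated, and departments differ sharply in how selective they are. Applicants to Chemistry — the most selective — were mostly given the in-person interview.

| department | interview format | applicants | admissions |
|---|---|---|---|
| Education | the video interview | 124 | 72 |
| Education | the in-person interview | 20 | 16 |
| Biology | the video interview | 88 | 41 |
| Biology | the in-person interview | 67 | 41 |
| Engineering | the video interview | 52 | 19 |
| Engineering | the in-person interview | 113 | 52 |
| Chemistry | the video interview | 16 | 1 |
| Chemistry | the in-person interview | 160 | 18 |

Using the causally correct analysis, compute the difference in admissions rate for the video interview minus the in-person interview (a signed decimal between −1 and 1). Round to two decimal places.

the in-person interview is higher inside every department stratum but the video interview is higher in aggregate. Whether to stratify depends on how department relates to the interview format.
Department satisfies the back-door criterion: it is not a descendant of the interview format, and it blocks the spurious path from interview format to outcome. Adjusting for it (i.e., using the within-department rates) gives the causal effect.
Adjusting over the population distribution of department: 0.225·(0.581−0.800) + 0.242·(0.466−0.612) + 0.258·(0.365−0.460) + 0.275·(0.062−0.113) = -0.123.

-0.12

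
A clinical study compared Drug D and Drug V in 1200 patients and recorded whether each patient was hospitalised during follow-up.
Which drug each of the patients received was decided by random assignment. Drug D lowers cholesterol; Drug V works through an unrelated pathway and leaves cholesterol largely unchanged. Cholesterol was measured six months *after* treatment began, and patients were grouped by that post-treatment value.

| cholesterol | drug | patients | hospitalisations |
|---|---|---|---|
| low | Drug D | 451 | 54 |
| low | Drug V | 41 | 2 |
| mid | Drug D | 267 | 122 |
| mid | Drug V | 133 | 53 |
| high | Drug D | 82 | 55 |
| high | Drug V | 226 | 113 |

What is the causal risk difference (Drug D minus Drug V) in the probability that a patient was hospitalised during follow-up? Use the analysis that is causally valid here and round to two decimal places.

The cholesterol-specific comparison favours Drug V throughout, but the pooled figures favour Drug D. The question is whether to condition on cholesterol.
The distribution of cholesterol is itself part of what the drug does — it is an intermediate outcome. Holding it fixed would remove that part of the effect; the total effect is the pooled difference.
The causal difference is the pooled difference: 0.289 − 0.420 = -0.131.

-0.13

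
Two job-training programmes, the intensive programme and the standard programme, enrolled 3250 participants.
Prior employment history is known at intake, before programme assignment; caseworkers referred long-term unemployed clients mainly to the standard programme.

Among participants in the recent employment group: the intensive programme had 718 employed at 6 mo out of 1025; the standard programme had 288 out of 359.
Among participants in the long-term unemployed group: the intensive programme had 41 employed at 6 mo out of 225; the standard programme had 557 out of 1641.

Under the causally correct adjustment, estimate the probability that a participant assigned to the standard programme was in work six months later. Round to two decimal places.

the standard programme is higher inside every prior employment history stratum but the intensive programme is higher in aggregate. Whether to stratify depends on how prior employment history relates to the programme.
Nothing the programme does changes prior employment history; the imbalance is an allocation artefact. With prior employment history also predicting the outcome, the pooled figure is confounded, and the within-stratum comparison is the causal one.
Standardising the standard programme to the population prior employment history mix: 0.426·288/359 + 0.574·557/1641 = 0.537.

0.54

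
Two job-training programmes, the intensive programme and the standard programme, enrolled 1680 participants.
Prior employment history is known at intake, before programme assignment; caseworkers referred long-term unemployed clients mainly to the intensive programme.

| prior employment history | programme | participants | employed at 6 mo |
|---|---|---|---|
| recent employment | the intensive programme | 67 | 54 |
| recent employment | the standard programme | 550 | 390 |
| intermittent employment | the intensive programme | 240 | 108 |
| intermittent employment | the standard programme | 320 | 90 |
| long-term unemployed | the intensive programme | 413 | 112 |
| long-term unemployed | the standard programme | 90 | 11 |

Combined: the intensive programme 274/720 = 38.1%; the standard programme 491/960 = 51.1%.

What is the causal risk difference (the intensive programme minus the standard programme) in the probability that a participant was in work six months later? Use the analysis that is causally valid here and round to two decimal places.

Prior employment history differs across programmes for reasons unrelated to any effect of the programme itself, and it separately predicts the outcome — a classic confounder. We must compare within prior employment history levels.
Adjusting over the population distribution of prior employment history: 0.367·(0.806−0.709) + 0.333·(0.450−0.281) + 0.299·(0.271−0.122) = +0.136.

+0.14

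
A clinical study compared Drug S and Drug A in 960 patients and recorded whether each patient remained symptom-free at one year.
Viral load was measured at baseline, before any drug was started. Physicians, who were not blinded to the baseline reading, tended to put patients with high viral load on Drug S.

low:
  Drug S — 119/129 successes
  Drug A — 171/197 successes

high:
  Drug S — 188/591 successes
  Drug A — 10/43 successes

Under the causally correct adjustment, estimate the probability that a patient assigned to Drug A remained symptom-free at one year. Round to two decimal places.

The stratified and pooled comparisons disagree (Drug S wins within each viral load; Drug A wins overall), so the answer turns on the causal role of viral load.
The imbalance in viral load arose from how patients were allocated, not from anything the drug did; and viral load independently affects the outcome. The pooled gap is confounded — condition on viral load.
Standardising Drug A to the population viral load mix: 0.340·171/197 + 0.660·10/43 = 0.448.

0.45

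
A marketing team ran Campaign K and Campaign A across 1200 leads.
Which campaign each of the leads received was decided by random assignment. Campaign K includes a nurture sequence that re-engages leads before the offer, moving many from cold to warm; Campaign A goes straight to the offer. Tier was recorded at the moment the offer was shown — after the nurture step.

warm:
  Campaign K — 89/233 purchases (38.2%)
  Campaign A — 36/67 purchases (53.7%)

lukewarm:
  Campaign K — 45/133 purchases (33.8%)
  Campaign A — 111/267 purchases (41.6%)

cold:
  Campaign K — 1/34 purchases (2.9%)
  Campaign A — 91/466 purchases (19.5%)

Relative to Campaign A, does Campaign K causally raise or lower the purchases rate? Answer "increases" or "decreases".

increases

Engagement tier here is a post-treatment variable shaped by the campaign; conditioning on it would introduce bias rather than remove it. The overall comparison is the causal one.
Pooled: Campaign K 33.8% vs Campaign A 29.8%; Campaign K is higher overall.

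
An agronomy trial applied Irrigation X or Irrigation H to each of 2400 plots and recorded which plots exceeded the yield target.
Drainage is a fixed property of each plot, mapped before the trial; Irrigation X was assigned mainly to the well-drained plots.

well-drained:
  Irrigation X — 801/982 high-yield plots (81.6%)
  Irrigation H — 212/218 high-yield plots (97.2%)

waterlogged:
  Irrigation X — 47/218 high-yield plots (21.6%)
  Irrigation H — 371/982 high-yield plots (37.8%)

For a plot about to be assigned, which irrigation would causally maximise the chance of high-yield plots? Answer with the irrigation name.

Irrigation H

Nothing the irrigation does changes field drainage; the imbalance is an allocation artefact. With field drainage also predicting the outcome, the pooled figure is confounded, and the within-stratum comparison is the causal one.
Within each level — well-drained: 81.6% vs 97.2%; waterlogged: 21.6% vs 37.8% — Irrigation H is higher every time.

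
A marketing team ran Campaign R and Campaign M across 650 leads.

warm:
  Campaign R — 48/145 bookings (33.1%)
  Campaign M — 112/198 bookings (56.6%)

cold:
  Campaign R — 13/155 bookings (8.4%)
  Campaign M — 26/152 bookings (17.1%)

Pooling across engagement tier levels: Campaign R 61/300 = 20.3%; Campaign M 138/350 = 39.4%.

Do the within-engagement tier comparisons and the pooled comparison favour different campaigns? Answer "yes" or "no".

Within each engagement tier level (warm 33.1% vs 56.6%; cold 8.4% vs 17.1%), Campaign M has the higher rate every time. Pooled: 20.3% vs 39.4% — Campaign M has the higher rate overall. They agree.

no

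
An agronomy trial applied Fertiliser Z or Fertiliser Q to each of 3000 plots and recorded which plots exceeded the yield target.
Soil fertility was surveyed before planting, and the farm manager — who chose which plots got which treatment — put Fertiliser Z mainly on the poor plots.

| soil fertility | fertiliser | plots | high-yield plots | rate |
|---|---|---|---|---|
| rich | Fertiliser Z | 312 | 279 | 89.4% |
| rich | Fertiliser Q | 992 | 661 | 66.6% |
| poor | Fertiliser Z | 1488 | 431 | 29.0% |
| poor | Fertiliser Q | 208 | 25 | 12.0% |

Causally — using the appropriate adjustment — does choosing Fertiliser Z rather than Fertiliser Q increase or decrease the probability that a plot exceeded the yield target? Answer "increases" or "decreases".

increases

Here soil fertility is a common cause — it drives both which fertiliser a case falls under and the outcome. The crude comparison mixes populations; the stratum-specific rates are the causally relevant ones.
Within each level — rich: 89.4% vs 66.6%; poor: 29.0% vs 12.0% — Fertiliser Z is higher every time.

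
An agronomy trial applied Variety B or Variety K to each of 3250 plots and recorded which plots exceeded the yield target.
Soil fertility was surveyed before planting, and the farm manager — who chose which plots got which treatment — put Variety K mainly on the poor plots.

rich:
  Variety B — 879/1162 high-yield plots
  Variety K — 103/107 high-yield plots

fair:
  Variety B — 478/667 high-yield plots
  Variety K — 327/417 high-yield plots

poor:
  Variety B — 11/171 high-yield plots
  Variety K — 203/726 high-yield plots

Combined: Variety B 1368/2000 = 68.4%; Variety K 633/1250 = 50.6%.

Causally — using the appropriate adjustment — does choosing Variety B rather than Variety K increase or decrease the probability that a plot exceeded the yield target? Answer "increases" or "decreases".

decreases

Since soil fertility is a pre-existing factor (not a product of the variety) and it affects the outcome on its own, it is a confounder. The stratified rates, not the pooled rate, identify the causal effect.
Within each level — rich: 75.6% vs 96.3%; fair: 71.7% vs 78.4%; poor: 6.4% vs 28.0% — Variety K is higher every time.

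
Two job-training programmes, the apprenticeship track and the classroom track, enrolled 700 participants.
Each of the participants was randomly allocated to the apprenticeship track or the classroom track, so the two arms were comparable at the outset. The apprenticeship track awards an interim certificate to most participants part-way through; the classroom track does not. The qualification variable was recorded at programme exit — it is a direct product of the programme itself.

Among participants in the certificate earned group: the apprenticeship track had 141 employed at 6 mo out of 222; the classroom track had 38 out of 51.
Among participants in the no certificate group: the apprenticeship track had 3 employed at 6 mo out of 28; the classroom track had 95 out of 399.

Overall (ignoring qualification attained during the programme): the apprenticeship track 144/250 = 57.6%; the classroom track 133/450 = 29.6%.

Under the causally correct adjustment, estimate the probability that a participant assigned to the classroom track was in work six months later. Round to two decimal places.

0.30

Qualification attained during the programme lies on the pathway programme → qualification attained during the programme → outcome, so adjusting for it blocks the indirect effect. For the total causal effect of programme, use the unadjusted pooled rates.
So P(outcome | do(the classroom track)) is just the pooled rate for the classroom track: 133/450 = 0.296.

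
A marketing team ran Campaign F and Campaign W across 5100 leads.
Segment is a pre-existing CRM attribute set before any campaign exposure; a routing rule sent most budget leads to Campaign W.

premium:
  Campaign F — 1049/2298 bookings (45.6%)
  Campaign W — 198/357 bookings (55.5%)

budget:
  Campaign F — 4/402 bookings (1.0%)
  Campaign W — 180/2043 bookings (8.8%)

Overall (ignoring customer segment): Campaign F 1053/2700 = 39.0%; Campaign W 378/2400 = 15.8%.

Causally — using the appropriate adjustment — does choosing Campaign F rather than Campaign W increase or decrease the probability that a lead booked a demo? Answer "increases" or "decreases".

Customer segment is set before the campaign has any effect — it is not caused by the campaign — and it independently drives the outcome. That makes it a confounder, so the causal comparison is within customer segment levels.
Within each level — premium: 45.6% vs 55.5%; budget: 1.0% vs 8.8% — Campaign W is higher every time.

decreases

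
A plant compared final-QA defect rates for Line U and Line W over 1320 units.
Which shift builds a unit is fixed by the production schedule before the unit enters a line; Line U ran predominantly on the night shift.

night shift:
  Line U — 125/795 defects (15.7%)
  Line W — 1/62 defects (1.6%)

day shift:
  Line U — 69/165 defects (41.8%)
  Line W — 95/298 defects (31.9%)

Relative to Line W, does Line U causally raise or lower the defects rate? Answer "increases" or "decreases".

increases

The stratified and pooled comparisons disagree (Line W wins within each shift; Line U wins overall), so the answer turns on the causal role of shift.
The imbalance in shift arose from how units were allocated, not from anything the line did; and shift independently affects the outcome. The pooled gap is confounded — condition on shift.
Within each level — night shift: 15.7% vs 1.6%; day shift: 41.8% vs 31.9% — Line W is lower every time.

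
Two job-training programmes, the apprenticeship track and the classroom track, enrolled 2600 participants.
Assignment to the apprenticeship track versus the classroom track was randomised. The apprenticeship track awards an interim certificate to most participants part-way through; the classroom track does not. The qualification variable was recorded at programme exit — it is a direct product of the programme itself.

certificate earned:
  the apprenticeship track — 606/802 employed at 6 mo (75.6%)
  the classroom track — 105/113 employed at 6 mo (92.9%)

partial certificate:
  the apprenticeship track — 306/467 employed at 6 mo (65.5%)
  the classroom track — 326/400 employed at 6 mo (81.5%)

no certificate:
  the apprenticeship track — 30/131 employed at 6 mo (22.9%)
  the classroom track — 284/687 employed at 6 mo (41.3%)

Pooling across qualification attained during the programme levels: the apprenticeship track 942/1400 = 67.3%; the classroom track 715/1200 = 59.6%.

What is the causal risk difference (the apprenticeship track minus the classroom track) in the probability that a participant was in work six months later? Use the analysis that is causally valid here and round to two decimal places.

The qualification attained during the programme-specific comparison favours the classroom track throughout, but the pooled figures favour the apprenticeship track. The question is whether to condition on qualification attained during the programme.
Qualification attained during the programme lies on the pathway programme → qualification attained during the programme → outcome, so adjusting for it blocks the indirect effect. For the total causal effect of programme, use the unadjusted pooled rates.
The causal difference is the pooled difference: 0.673 − 0.596 = +0.077.

+0.08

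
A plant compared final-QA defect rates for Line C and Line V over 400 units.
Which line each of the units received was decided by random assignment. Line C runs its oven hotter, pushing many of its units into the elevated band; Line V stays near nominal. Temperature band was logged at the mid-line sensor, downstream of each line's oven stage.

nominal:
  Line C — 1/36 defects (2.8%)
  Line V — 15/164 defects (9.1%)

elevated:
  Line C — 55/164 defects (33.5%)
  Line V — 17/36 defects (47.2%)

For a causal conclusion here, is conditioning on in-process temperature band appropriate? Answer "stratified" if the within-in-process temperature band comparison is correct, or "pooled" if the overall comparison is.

In-process temperature band here is a post-treatment variable shaped by the line; conditioning on it would introduce bias rather than remove it. The overall comparison is the causal one.
Pooled: Line C 28.0% vs Line V 16.0%; Line V is lower overall.

pooled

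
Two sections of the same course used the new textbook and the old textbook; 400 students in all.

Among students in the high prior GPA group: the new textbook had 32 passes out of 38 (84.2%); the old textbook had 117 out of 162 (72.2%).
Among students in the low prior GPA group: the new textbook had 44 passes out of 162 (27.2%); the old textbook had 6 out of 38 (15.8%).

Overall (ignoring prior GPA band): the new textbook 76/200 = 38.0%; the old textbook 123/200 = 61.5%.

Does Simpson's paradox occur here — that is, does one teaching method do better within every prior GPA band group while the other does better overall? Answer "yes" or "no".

yes

Within each prior GPA band level (high prior GPA 84.2% vs 72.2%; low prior GPA 27.2% vs 15.8%), the new textbook has the higher rate every time. Pooled: 38.0% vs 61.5% — the old textbook has the higher rate overall. The two comparisons disagree.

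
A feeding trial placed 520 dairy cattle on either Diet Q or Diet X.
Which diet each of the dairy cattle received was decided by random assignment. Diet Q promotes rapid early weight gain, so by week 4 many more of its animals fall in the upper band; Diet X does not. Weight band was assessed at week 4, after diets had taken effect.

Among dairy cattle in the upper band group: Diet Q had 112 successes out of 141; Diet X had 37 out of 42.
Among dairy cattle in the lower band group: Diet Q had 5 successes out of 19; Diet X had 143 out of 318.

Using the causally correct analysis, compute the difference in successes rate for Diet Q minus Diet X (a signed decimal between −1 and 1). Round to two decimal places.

+0.23

Within every week-4 weight band level Diet X has the higher rate, yet pooled Diet Q does — Simpson's reversal.
Week-4 weight band is downstream of the diet. One should not condition on a consequence of treatment, so the overall rates are the right comparison.
The causal difference is the pooled difference: 0.731 − 0.500 = +0.231.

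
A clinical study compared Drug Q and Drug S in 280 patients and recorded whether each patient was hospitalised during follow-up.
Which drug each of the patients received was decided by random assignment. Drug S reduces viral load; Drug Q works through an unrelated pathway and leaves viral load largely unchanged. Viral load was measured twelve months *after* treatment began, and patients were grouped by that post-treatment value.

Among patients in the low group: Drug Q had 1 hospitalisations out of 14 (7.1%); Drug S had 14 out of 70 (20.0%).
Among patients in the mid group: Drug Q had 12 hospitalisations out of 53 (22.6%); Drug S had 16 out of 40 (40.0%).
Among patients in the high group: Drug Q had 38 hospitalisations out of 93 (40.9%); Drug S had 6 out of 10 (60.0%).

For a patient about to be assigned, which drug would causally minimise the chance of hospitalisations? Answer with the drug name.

Drug S

Drug Q is lower inside every viral load stratum but Drug S is lower in aggregate. Whether to stratify depends on how viral load relates to the drug.
Viral load lies on the pathway drug → viral load → outcome, so adjusting for it blocks the indirect effect. For the total causal effect of drug, use the unadjusted pooled rates.
Pooled: Drug Q 31.9% vs Drug S 30.0%; Drug S is lower overall.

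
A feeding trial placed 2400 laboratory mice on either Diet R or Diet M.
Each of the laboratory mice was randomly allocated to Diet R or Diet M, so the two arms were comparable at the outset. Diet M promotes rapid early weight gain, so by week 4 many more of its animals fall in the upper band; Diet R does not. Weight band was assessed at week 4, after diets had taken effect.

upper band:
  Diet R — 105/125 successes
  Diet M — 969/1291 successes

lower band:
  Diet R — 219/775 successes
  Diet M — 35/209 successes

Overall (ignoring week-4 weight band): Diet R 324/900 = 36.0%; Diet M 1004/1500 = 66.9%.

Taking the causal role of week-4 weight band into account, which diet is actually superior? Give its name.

Diet M

Because the diet influences week-4 weight band, week-4 weight band is a post-treatment mediator, not a confounder. Stratifying on it would bias the estimate; the causal effect is the crude pooled difference.
Pooled: Diet R 36.0% vs Diet M 66.9%; Diet M is higher overall.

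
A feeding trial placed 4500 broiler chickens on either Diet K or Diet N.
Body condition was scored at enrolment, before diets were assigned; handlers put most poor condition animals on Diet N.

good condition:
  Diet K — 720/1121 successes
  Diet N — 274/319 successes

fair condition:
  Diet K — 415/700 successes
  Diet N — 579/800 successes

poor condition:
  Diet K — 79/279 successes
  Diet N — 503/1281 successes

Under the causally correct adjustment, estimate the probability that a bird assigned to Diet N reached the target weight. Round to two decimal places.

0.65

Starting body condition satisfies the back-door criterion: it is not a descendant of the diet, and it blocks the spurious path from diet to outcome. Adjusting for it (i.e., using the within-starting body condition rates) gives the causal effect.
Standardising Diet N to the population starting body condition mix: 0.320·274/319 + 0.333·579/800 + 0.347·503/1281 = 0.652.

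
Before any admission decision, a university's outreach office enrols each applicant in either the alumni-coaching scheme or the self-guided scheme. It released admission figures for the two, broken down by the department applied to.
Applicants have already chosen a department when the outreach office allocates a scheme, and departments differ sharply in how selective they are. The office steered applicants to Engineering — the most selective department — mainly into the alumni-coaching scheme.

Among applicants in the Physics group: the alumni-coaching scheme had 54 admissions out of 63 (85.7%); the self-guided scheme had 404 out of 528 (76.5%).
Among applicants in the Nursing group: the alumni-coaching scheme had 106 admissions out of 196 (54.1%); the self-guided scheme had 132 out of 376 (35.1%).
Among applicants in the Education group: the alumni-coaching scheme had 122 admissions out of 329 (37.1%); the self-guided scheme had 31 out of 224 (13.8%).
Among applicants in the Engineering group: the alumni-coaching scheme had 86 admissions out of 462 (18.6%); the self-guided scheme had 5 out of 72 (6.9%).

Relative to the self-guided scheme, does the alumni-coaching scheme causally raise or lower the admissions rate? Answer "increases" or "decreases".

increases

Within every department level the alumni-coaching scheme has the higher rate, yet pooled the self-guided scheme does — Simpson's reversal.
Department is set before the outreach scheme has any effect — it is not caused by the outreach scheme — and it independently drives the outcome. That makes it a confounder, so the causal comparison is within department levels.
Within each level — Physics: 85.7% vs 76.5%; Nursing: 54.1% vs 35.1%; Education: 37.1% vs 13.8%; Engineering: 18.6% vs 6.9% — the alumni-coaching scheme is higher every time.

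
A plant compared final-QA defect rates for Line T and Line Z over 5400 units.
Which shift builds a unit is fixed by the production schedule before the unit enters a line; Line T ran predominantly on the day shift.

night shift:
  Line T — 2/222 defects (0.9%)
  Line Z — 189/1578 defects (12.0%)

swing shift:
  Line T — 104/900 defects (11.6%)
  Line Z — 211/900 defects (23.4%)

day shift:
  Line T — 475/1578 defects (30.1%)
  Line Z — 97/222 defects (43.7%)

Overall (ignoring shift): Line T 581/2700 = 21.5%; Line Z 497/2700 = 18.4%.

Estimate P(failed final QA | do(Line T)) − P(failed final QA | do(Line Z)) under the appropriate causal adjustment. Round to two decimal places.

The imbalance in shift arose from how units were allocated, not from anything the line did; and shift independently affects the outcome. The pooled gap is confounded — condition on shift.
Adjusting over the population distribution of shift: 0.333·(0.009−0.120) + 0.333·(0.116−0.234) + 0.333·(0.301−0.437) = -0.122.

-0.12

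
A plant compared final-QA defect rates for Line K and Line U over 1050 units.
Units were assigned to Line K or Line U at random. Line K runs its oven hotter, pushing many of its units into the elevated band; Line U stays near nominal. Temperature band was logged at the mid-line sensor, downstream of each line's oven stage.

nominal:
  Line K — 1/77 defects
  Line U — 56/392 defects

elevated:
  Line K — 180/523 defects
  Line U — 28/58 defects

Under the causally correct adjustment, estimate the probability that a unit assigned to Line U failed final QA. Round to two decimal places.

0.19

In-process temperature band is downstream of the line. One should not condition on a consequence of treatment, so the overall rates are the right comparison.
So P(outcome | do(Line U)) is just the pooled rate for Line U: 84/450 = 0.187.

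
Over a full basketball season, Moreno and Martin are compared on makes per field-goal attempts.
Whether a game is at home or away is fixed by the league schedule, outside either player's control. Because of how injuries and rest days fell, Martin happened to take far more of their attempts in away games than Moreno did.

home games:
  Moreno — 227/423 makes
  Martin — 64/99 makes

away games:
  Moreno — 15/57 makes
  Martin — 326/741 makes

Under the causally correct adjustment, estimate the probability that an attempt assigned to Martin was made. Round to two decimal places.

0.52

Within every game venue level Martin has the higher rate, yet pooled Moreno does — Simpson's reversal.
Game venue differs across players for reasons unrelated to any effect of the player itself, and it separately predicts the outcome — a classic confounder. We must compare within game venue levels.
Standardising Martin to the population game venue mix: 0.395·64/99 + 0.605·326/741 = 0.522.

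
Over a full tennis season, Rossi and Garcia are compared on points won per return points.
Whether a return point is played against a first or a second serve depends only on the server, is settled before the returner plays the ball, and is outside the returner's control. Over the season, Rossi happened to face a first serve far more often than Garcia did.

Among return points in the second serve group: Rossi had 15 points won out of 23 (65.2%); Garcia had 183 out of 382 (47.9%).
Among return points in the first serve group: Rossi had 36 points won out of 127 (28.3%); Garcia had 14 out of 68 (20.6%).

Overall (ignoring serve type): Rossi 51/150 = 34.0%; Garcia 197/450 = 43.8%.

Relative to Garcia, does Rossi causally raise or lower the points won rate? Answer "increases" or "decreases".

Within every serve type level Rossi has the higher rate, yet pooled Garcia does — Simpson's reversal.
Since serve type is a pre-existing factor (not a product of the player) and it affects the outcome on its own, it is a confounder. The stratified rates, not the pooled rate, identify the causal effect.
Within each level — second serve: 65.2% vs 47.9%; first serve: 28.3% vs 20.6% — Rossi is higher every time.

increases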